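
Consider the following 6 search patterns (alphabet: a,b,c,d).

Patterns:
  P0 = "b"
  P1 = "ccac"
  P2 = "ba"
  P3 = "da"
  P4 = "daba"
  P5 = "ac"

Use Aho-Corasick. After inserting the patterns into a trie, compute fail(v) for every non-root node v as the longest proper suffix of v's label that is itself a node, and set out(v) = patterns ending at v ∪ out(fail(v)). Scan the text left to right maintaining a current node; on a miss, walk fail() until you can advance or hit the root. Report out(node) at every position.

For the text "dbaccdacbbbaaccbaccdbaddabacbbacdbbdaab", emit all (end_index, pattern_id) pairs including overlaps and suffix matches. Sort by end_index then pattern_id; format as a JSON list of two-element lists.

Build:
Trie (insert patterns):
  n0 'ε': a→11 b→1 c→2 d→7
  n1 'b': a→6  ←P0
  n2 'c': c→3
  n3 'cc': a→4
  n4 'cca': c→5
  n5 'ccac': ·  ←P1
  n6 'ba': ·  ←P2
  n7 'd': a→8
  n8 'da': b→9  ←P3
  n9 'dab': a→10
  n10 'daba': ·  ←P4
  n11 'a': c→12
  n12 'ac': ·  ←P5

BFS fail/out derivation:
  n1('b'): parent n0 fail=0; on 'b' 0 → fail=0;  out {0}∪∅={0}
  n2('c'): parent n0 fail=0; on 'c' 0 → fail=0;  out ∅∪∅=∅
  n7('d'): parent n0 fail=0; on 'd' 0 → fail=0;  out ∅∪∅=∅
  n11('a'): parent n0 fail=0; on 'a' 0 → fail=0;  out ∅∪∅=∅
  n3('cc'): parent n2 fail=0; on 'c' 0 → fail=2;  out ∅∪∅=∅
  n6('ba'): parent n1 fail=0; on 'a' 0 → fail=11;  out {2}∪∅={2}
  n8('da'): parent n7 fail=0; on 'a' 0 → fail=11;  out {3}∪∅={3}
  n12('ac'): parent n11 fail=0; on 'c' 0 → fail=2;  out {5}∪∅={5}
  n4('cca'): parent n3 fail=2; on 'a' 2→0 → fail=11;  out ∅∪∅=∅
  n9('dab'): parent n8 fail=11; on 'b' 11→0 → fail=1;  out ∅∪{0}={0}
  n5('ccac'): parent n4 fail=11; on 'c' 11 → fail=12;  out {1}∪{5}={1,5}
  n10('daba'): parent n9 fail=1; on 'a' 1 → fail=6;  out {4}∪{2}={2,4}

Scan:
i=0 'd': node 0→7
i=1 'b': node 7→1 ·f  emit P0@[1:1]
i=2 'a': node 1→6  emit P2@[1:2]
i=3 'c': node 6→12 ·f  emit P5@[2:3]
i=4 'c': node 12→3 ·f
i=5 'd': node 3→7 ·f
i=6 'a': node 7→8  emit P3@[5:6]
i=7 'c': node 8→12 ·f  emit P5@[6:7]
i=8 'b': node 12→1 ·f  emit P0@[8:8]
i=9 'b': node 1→1 ·f  emit P0@[9:9]
i=10 'b': node 1→1 ·f  emit P0@[10:10]
i=11 'a': node 1→6  emit P2@[10:11]
i=12 'a': node 6→11 ·f
i=13 'c': node 11→12  emit P5@[12:13]
i=14 'c': node 12→3 ·f
i=15 'b': node 3→1 ·f  emit P0@[15:15]
i=16 'a': node 1→6  emit P2@[15:16]
i=17 'c': node 6→12 ·f  emit P5@[16:17]
i=18 'c': node 12→3 ·f
i=19 'd': node 3→7 ·f
i=20 'b': node 7→1 ·f  emit P0@[20:20]
i=21 'a': node 1→6  emit P2@[20:21]
i=22 'd': node 6→7 ·f
i=23 'd': node 7→7 ·f
i=24 'a': node 7→8  emit P3@[23:24]
i=25 'b': node 8→9  emit P0@[25:25]
i=26 'a': node 9→10  emit P2@[25:26],P4@[23:26]
i=27 'c': node 10→12 ·f  emit P5@[26:27]
i=28 'b': node 12→1 ·f  emit P0@[28:28]
i=29 'b': node 1→1 ·f  emit P0@[29:29]
i=30 'a': node 1→6  emit P2@[29:30]
i=31 'c': node 6→12 ·f  emit P5@[30:31]
i=32 'd': node 12→7 ·f
i=33 'b': node 7→1 ·f  emit P0@[33:33]
i=34 'b': node 1→1 ·f  emit P0@[34:34]
i=35 'd': node 1→7 ·f
i=36 'a': node 7→8  emit P3@[35:36]
i=37 'a': node 8→11 ·f
i=38 'b': node 11→1 ·f  emit P0@[38:38]

All matches (sorted): [[1,0],[2,2],[3,5],[6,3],[7,5],[8,0],[9,0],[10,0],[11,2],[13,5],[15,0],[16,2],[17,5],[20,0],[21,2],[24,3],[25,0],[26,2],[26,4],[27,5],[28,0],[29,0],[30,2],[31,5],[33,0],[34,0],[36,3],[38,0]]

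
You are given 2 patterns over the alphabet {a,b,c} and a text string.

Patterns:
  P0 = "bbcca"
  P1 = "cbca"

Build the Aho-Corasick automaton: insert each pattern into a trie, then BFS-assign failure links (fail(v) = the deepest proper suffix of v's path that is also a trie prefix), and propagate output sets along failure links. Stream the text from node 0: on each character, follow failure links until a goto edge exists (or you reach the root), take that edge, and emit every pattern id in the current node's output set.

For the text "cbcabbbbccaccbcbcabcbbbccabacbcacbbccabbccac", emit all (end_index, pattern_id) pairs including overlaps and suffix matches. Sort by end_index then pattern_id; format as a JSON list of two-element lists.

Build:
Trie nodes:
  0='ε' goto b→1 c→6
  1='b' goto b→2
  2='bb' goto c→3
  3='bbc' goto c→4
  4='bbcc' goto a→5
  5='bbcca' goto ·  [P0 ends]
  6='c' goto b→7
  7='cb' goto c→8
  8='cbc' goto a→9
  9='cbca' goto ·  [P1 ends]

Failure links (BFS by depth):
  fail(1) 'b': from fail(0)=0 chase 'b': 0 ⇒ 0;  out=∅∪out(0)=∅
  fail(6) 'c': from fail(0)=0 chase 'c': 0 ⇒ 0;  out=∅∪out(0)=∅
  fail(2) 'bb': from fail(1)=0 chase 'b': 0 ⇒ 1;  out=∅∪out(1)=∅
  fail(7) 'cb': from fail(6)=0 chase 'b': 0 ⇒ 1;  out=∅∪out(1)=∅
  fail(3) 'bbc': from fail(2)=1 chase 'c': 1→0 ⇒ 6;  out=∅∪out(6)=∅
  fail(8) 'cbc': from fail(7)=1 chase 'c': 1→0 ⇒ 6;  out=∅∪out(6)=∅
  fail(4) 'bbcc': from fail(3)=6 chase 'c': 6→0 ⇒ 6;  out=∅∪out(6)=∅
  fail(9) 'cbca': from fail(8)=6 chase 'a': 6→0 ⇒ 0;  out={1}∪out(0)={1}
  fail(5) 'bbcca': from fail(4)=6 chase 'a': 6→0 ⇒ 0;  out={0}∪out(0)={0}

Run:
[0] read 'c'  n0⇒n6
[1] read 'b'  n6⇒n7
[2] read 'c'  n7⇒n8
[3] read 'a'  n8⇒n9  emit P1@[0:3]
[4] read 'b'  n9⇒n1 (via fail)
[5] read 'b'  n1⇒n2
[6] read 'b'  n2⇒n2 (via fail)
[7] read 'b'  n2⇒n2 (via fail)
[8] read 'c'  n2⇒n3
[9] read 'c'  n3⇒n4
[10] read 'a'  n4⇒n5  emit P0@[6:10]
[11] read 'c'  n5⇒n6 (via fail)
[12] read 'c'  n6⇒n6 (via fail)
[13] read 'b'  n6⇒n7
[14] read 'c'  n7⇒n8
[15] read 'b'  n8⇒n7 (via fail)
[16] read 'c'  n7⇒n8
[17] read 'a'  n8⇒n9  emit P1@[14:17]
[18] read 'b'  n9⇒n1 (via fail)
[19] read 'c'  n1⇒n6 (via fail)
[20] read 'b'  n6⇒n7
[21] read 'b'  n7⇒n2 (via fail)
[22] read 'b'  n2⇒n2 (via fail)
[23] read 'c'  n2⇒n3
[24] read 'c'  n3⇒n4
[25] read 'a'  n4⇒n5  emit P0@[21:25]
[26] read 'b'  n5⇒n1 (via fail)
[27] read 'a'  n1⇒n0 (via fail)
[28] read 'c'  n0⇒n6
[29] read 'b'  n6⇒n7
[30] read 'c'  n7⇒n8
[31] read 'a'  n8⇒n9  emit P1@[28:31]
[32] read 'c'  n9⇒n6 (via fail)
[33] read 'b'  n6⇒n7
[34] read 'b'  n7⇒n2 (via fail)
[35] read 'c'  n2⇒n3
[36] read 'c'  n3⇒n4
[37] read 'a'  n4⇒n5  emit P0@[33:37]
[38] read 'b'  n5⇒n1 (via fail)
[39] read 'b'  n1⇒n2
[40] read 'c'  n2⇒n3
[41] read 'c'  n3⇒n4
[42] read 'a'  n4⇒n5  emit P0@[38:42]
[43] read 'c'  n5⇒n6 (via fail)

Matches: [[3,1],[10,0],[17,1],[25,0],[31,1],[37,0],[42,0]]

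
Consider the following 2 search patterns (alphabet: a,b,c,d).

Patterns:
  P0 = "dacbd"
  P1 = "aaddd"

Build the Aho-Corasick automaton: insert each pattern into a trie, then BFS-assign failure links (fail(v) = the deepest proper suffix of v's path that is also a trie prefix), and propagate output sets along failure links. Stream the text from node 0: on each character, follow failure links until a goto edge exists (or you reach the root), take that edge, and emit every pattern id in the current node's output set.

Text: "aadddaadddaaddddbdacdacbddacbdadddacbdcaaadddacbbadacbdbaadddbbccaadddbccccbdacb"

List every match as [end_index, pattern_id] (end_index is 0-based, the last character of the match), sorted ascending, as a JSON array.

Construct AC machine:
Trie nodes:
  n0 'ε': a→6 d→1
  n1 'd': a→2
  n2 'da': c→3
  n3 'dac': b→4
  n4 'dacb': d→5
  n5 'dacbd': ·  ←P0
  n6 'a': a→7
  n7 'aa': d→8
  n8 'aad': d→9
  n9 'aadd': d→10
  n10 'aaddd': ·  ←P1

Failure links (BFS by depth):
  fail(1) 'd': from fail(0)=0 chase 'd': 0 ⇒ 0;  out=∅∪out(0)=∅
  fail(6) 'a': from fail(0)=0 chase 'a': 0 ⇒ 0;  out=∅∪out(0)=∅
  fail(2) 'da': from fail(1)=0 chase 'a': 0 ⇒ 6;  out=∅∪out(6)=∅
  fail(7) 'aa': from fail(6)=0 chase 'a': 0 ⇒ 6;  out=∅∪out(6)=∅
  fail(3) 'dac': from fail(2)=6 chase 'c': 6→0 ⇒ 0;  out=∅∪out(0)=∅
  fail(8) 'aad': from fail(7)=6 chase 'd': 6→0 ⇒ 1;  out=∅∪out(1)=∅
  fail(4) 'dacb': from fail(3)=0 chase 'b': 0 ⇒ 0;  out=∅∪out(0)=∅
  fail(9) 'aadd': from fail(8)=1 chase 'd': 1→0 ⇒ 1;  out=∅∪out(1)=∅
  fail(5) 'dacbd': from fail(4)=0 chase 'd': 0 ⇒ 1;  out={0}∪out(1)={0}
  fail(10) 'aaddd': from fail(9)=1 chase 'd': 1→0 ⇒ 1;  out={1}∪out(1)={1}

Scan:
pos 0 'a': at 6
pos 1 'a': at 7
pos 2 'd': at 8
pos 3 'd': at 9
pos 4 'd': at 10  ** P1@[0:4]
pos 5 'a': at 2 ·f
pos 6 'a': at 7 ·f
pos 7 'd': at 8
pos 8 'd': at 9
pos 9 'd': at 10  ** P1@[5:9]
pos 10 'a': at 2 ·f
pos 11 'a': at 7 ·f
pos 12 'd': at 8
pos 13 'd': at 9
pos 14 'd': at 10  ** P1@[10:14]
pos 15 'd': at 1 ·f
pos 16 'b': at 0 ·f
pos 17 'd': at 1
pos 18 'a': at 2
pos 19 'c': at 3
pos 20 'd': at 1 ·f
pos 21 'a': at 2
pos 22 'c': at 3
pos 23 'b': at 4
pos 24 'd': at 5  ** P0@[20:24]
pos 25 'd': at 1 ·f
pos 26 'a': at 2
pos 27 'c': at 3
pos 28 'b': at 4
pos 29 'd': at 5  ** P0@[25:29]
pos 30 'a': at 2 ·f
pos 31 'd': at 1 ·f
pos 32 'd': at 1 ·f
pos 33 'd': at 1 ·f
pos 34 'a': at 2
pos 35 'c': at 3
pos 36 'b': at 4
pos 37 'd': at 5  ** P0@[33:37]
pos 38 'c': at 0 ·f
pos 39 'a': at 6
pos 40 'a': at 7
pos 41 'a': at 7 ·f
pos 42 'd': at 8
pos 43 'd': at 9
pos 44 'd': at 10  ** P1@[40:44]
pos 45 'a': at 2 ·f
pos 46 'c': at 3
pos 47 'b': at 4
pos 48 'b': at 0 ·f
pos 49 'a': at 6
pos 50 'd': at 1 ·f
pos 51 'a': at 2
pos 52 'c': at 3
pos 53 'b': at 4
pos 54 'd': at 5  ** P0@[50:54]
pos 55 'b': at 0 ·f
pos 56 'a': at 6
pos 57 'a': at 7
pos 58 'd': at 8
pos 59 'd': at 9
pos 60 'd': at 10  ** P1@[56:60]
pos 61 'b': at 0 ·f
pos 62 'b': at 0
pos 63 'c': at 0
pos 64 'c': at 0
pos 65 'a': at 6
pos 66 'a': at 7
pos 67 'd': at 8
pos 68 'd': at 9
pos 69 'd': at 10  ** P1@[65:69]
pos 70 'b': at 0 ·f
pos 71 'c': at 0
pos 72 'c': at 0
pos 73 'c': at 0
pos 74 'c': at 0
pos 75 'b': at 0
pos 76 'd': at 1
pos 77 'a': at 2
pos 78 'c': at 3
pos 79 'b': at 4

All matches (sorted): [[4,1],[9,1],[14,1],[24,0],[29,0],[37,0],[44,1],[54,0],[60,1],[69,1]]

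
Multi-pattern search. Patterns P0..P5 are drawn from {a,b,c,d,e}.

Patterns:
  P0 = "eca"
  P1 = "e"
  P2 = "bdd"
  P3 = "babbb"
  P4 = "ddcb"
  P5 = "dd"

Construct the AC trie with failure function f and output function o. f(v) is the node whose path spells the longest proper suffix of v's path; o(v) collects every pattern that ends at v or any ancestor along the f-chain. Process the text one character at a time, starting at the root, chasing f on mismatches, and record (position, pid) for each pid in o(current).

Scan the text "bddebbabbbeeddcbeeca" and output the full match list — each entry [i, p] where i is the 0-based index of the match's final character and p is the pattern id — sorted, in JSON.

Build automaton:
Trie (insert patterns):
  n0 'ε': b→4 d→11 e→1
  n1 'e': c→2  ←P1
  n2 'ec': a→3
  n3 'eca': ·  ←P0
  n4 'b': a→7 d→5
  n5 'bd': d→6
  n6 'bdd': ·  ←P2
  n7 'ba': b→8
  n8 'bab': b→9
  n9 'babb': b→10
  n10 'babbb': ·  ←P3
  n11 'd': d→12
  n12 'dd': c→13  ←P5
  n13 'ddc': b→14
  n14 'ddcb': ·  ←P4

BFS fail/out derivation:
  fail(1) 'e': from fail(0)=0 chase 'e': 0 ⇒ 0;  out={1}∪out(0)={1}
  fail(4) 'b': from fail(0)=0 chase 'b': 0 ⇒ 0;  out=∅∪out(0)=∅
  fail(11) 'd': from fail(0)=0 chase 'd': 0 ⇒ 0;  out=∅∪out(0)=∅
  fail(2) 'ec': from fail(1)=0 chase 'c': 0 ⇒ 0;  out=∅∪out(0)=∅
  fail(5) 'bd': from fail(4)=0 chase 'd': 0 ⇒ 11;  out=∅∪out(11)=∅
  fail(7) 'ba': from fail(4)=0 chase 'a': 0 ⇒ 0;  out=∅∪out(0)=∅
  fail(12) 'dd': from fail(11)=0 chase 'd': 0 ⇒ 11;  out={5}∪out(11)={5}
  fail(3) 'eca': from fail(2)=0 chase 'a': 0 ⇒ 0;  out={0}∪out(0)={0}
  fail(6) 'bdd': from fail(5)=11 chase 'd': 11 ⇒ 12;  out={2}∪out(12)={2,5}
  fail(8) 'bab': from fail(7)=0 chase 'b': 0 ⇒ 4;  out=∅∪out(4)=∅
  fail(13) 'ddc': from fail(12)=11 chase 'c': 11→0 ⇒ 0;  out=∅∪out(0)=∅
  fail(9) 'babb': from fail(8)=4 chase 'b': 4→0 ⇒ 4;  out=∅∪out(4)=∅
  fail(14) 'ddcb': from fail(13)=0 chase 'b': 0 ⇒ 4;  out={4}∪out(4)={4}
  fail(10) 'babbb': from fail(9)=4 chase 'b': 4→0 ⇒ 4;  out={3}∪out(4)={3}

Text stream:
i=0 'b': node 0→4
i=1 'd': node 4→5
i=2 'd': node 5→6  → match P2@[0:2],P5@[1:2]
i=3 'e': node 6→1 (fail-walked)  → match P1@[3:3]
i=4 'b': node 1→4 (fail-walked)
i=5 'b': node 4→4 (fail-walked)
i=6 'a': node 4→7
i=7 'b': node 7→8
i=8 'b': node 8→9
i=9 'b': node 9→10  → match P3@[5:9]
i=10 'e': node 10→1 (fail-walked)  → match P1@[10:10]
i=11 'e': node 1→1 (fail-walked)  → match P1@[11:11]
i=12 'd': node 1→11 (fail-walked)
i=13 'd': node 11→12  → match P5@[12:13]
i=14 'c': node 12→13
i=15 'b': node 13→14  → match P4@[12:15]
i=16 'e': node 14→1 (fail-walked)  → match P1@[16:16]
i=17 'e': node 1→1 (fail-walked)  → match P1@[17:17]
i=18 'c': node 1→2
i=19 'a': node 2→3  → match P0@[17:19]

Matches: [[2,2],[2,5],[3,1],[9,3],[10,1],[11,1],[13,5],[15,4],[16,1],[17,1],[19,0]]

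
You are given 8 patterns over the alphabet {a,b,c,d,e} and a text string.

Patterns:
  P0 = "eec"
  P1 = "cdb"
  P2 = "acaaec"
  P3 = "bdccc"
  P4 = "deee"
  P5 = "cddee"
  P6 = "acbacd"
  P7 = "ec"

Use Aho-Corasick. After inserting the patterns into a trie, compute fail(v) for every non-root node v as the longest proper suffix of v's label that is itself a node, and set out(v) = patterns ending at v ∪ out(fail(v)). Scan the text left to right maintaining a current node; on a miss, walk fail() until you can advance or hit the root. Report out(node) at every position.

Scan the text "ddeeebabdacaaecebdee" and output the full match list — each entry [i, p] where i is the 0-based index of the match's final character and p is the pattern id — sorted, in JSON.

Build:
Trie nodes:
  0='ε' goto a→7 b→13 c→4 d→18 e→1
  1='e' goto c→29 e→2
  2='ee' goto c→3
  3='eec' goto ·  ←P0
  4='c' goto d→5
  5='cd' goto b→6 d→22
  6='cdb' goto ·  ←P1
  7='a' goto c→8
  8='ac' goto a→9 b→25
  9='aca' goto a→10
  10='acaa' goto e→11
  11='acaae' goto c→12
  12='acaaec' goto ·  ←P2
  13='b' goto d→14
  14='bd' goto c→15
  15='bdc' goto c→16
  16='bdcc' goto c→17
  17='bdccc' goto ·  ←P3
  18='d' goto e→19
  19='de' goto e→20
  20='dee' goto e→21
  21='deee' goto ·  ←P4
  22='cdd' goto e→23
  23='cdde' goto e→24
  24='cddee' goto ·  ←P5
  25='acb' goto a→26
  26='acba' goto c→27
  27='acbac' goto d→28
  28='acbacd' goto ·  ←P6
  29='ec' goto ·  ←P7

BFS fail/out derivation:
  n1('e'): parent n0 fail=0; on 'e' 0 → fail=0;  out ∅∪∅=∅
  n4('c'): parent n0 fail=0; on 'c' 0 → fail=0;  out ∅∪∅=∅
  n7('a'): parent n0 fail=0; on 'a' 0 → fail=0;  out ∅∪∅=∅
  n13('b'): parent n0 fail=0; on 'b' 0 → fail=0;  out ∅∪∅=∅
  n18('d'): parent n0 fail=0; on 'd' 0 → fail=0;  out ∅∪∅=∅
  n2('ee'): parent n1 fail=0; on 'e' 0 → fail=1;  out ∅∪∅=∅
  n5('cd'): parent n4 fail=0; on 'd' 0 → fail=18;  out ∅∪∅=∅
  n8('ac'): parent n7 fail=0; on 'c' 0 → fail=4;  out ∅∪∅=∅
  n14('bd'): parent n13 fail=0; on 'd' 0 → fail=18;  out ∅∪∅=∅
  n19('de'): parent n18 fail=0; on 'e' 0 → fail=1;  out ∅∪∅=∅
  n29('ec'): parent n1 fail=0; on 'c' 0 → fail=4;  out {7}∪∅={7}
  n3('eec'): parent n2 fail=1; on 'c' 1 → fail=29;  out {0}∪{7}={0,7}
  n6('cdb'): parent n5 fail=18; on 'b' 18→0 → fail=13;  out {1}∪∅={1}
  n9('aca'): parent n8 fail=4; on 'a' 4→0 → fail=7;  out ∅∪∅=∅
  n15('bdc'): parent n14 fail=18; on 'c' 18→0 → fail=4;  out ∅∪∅=∅
  n20('dee'): parent n19 fail=1; on 'e' 1 → fail=2;  out ∅∪∅=∅
  n22('cdd'): parent n5 fail=18; on 'd' 18→0 → fail=18;  out ∅∪∅=∅
  n25('acb'): parent n8 fail=4; on 'b' 4→0 → fail=13;  out ∅∪∅=∅
  n10('acaa'): parent n9 fail=7; on 'a' 7→0 → fail=7;  out ∅∪∅=∅
  n16('bdcc'): parent n15 fail=4; on 'c' 4→0 → fail=4;  out ∅∪∅=∅
  n21('deee'): parent n20 fail=2; on 'e' 2→1 → fail=2;  out {4}∪∅={4}
  n23('cdde'): parent n22 fail=18; on 'e' 18 → fail=19;  out ∅∪∅=∅
  n26('acba'): parent n25 fail=13; on 'a' 13→0 → fail=7;  out ∅∪∅=∅
  n11('acaae'): parent n10 fail=7; on 'e' 7→0 → fail=1;  out ∅∪∅=∅
  n17('bdccc'): parent n16 fail=4; on 'c' 4→0 → fail=4;  out {3}∪∅={3}
  n24('cddee'): parent n23 fail=19; on 'e' 19 → fail=20;  out {5}∪∅={5}
  n27('acbac'): parent n26 fail=7; on 'c' 7 → fail=8;  out ∅∪∅=∅
  n12('acaaec'): parent n11 fail=1; on 'c' 1 → fail=29;  out {2}∪{7}={2,7}
  n28('acbacd'): parent n27 fail=8; on 'd' 8→4 → fail=5;  out {6}∪∅={6}

Scan:
i=0 'd': node 0→18
i=1 'd': node 18→18 ·f
i=2 'e': node 18→19
i=3 'e': node 19→20
i=4 'e': node 20→21  ** P4@[1:4]
i=5 'b': node 21→13 ·f
i=6 'a': node 13→7 ·f
i=7 'b': node 7→13 ·f
i=8 'd': node 13→14
i=9 'a': node 14→7 ·f
i=10 'c': node 7→8
i=11 'a': node 8→9
i=12 'a': node 9→10
i=13 'e': node 10→11
i=14 'c': node 11→12  ** P2@[9:14],P7@[13:14]
i=15 'e': node 12→1 ·f
i=16 'b': node 1→13 ·f
i=17 'd': node 13→14
i=18 'e': node 14→19 ·f
i=19 'e': node 19→20

Matches: [[4,4],[14,2],[14,7]]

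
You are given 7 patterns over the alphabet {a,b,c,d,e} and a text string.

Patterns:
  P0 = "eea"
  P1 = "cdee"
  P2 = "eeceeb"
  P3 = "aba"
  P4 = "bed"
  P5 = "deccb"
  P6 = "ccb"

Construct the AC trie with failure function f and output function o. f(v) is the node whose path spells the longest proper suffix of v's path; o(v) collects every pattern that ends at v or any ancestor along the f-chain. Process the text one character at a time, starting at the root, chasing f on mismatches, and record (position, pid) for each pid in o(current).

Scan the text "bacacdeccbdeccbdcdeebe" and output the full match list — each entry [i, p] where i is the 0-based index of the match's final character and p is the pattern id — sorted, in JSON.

Construct AC machine:
Trie (insert patterns):
  0='ε' goto a→12 b→15 c→4 d→18 e→1
  1='e' goto e→2
  2='ee' goto a→3 c→8
  3='eea' goto ·  [P0 ends]
  4='c' goto c→23 d→5
  5='cd' goto e→6
  6='cde' goto e→7
  7='cdee' goto ·  [P1 ends]
  8='eec' goto e→9
  9='eece' goto e→10
  10='eecee' goto b→11
  11='eeceeb' goto ·  [P2 ends]
  12='a' goto b→13
  13='ab' goto a→14
  14='aba' goto ·  [P3 ends]
  15='b' goto e→16
  16='be' goto d→17
  17='bed' goto ·  [P4 ends]
  18='d' goto e→19
  19='de' goto c→20
  20='dec' goto c→21
  21='decc' goto b→22
  22='deccb' goto ·  [P5 ends]
  23='cc' goto b→24
  24='ccb' goto ·  [P6 ends]

Failure links (BFS by depth):
  n1('e'): parent n0 fail=0; on 'e' 0 → fail=0;  out ∅∪∅=∅
  n4('c'): parent n0 fail=0; on 'c' 0 → fail=0;  out ∅∪∅=∅
  n12('a'): parent n0 fail=0; on 'a' 0 → fail=0;  out ∅∪∅=∅
  n15('b'): parent n0 fail=0; on 'b' 0 → fail=0;  out ∅∪∅=∅
  n18('d'): parent n0 fail=0; on 'd' 0 → fail=0;  out ∅∪∅=∅
  n2('ee'): parent n1 fail=0; on 'e' 0 → fail=1;  out ∅∪∅=∅
  n5('cd'): parent n4 fail=0; on 'd' 0 → fail=18;  out ∅∪∅=∅
  n13('ab'): parent n12 fail=0; on 'b' 0 → fail=15;  out ∅∪∅=∅
  n16('be'): parent n15 fail=0; on 'e' 0 → fail=1;  out ∅∪∅=∅
  n19('de'): parent n18 fail=0; on 'e' 0 → fail=1;  out ∅∪∅=∅
  n23('cc'): parent n4 fail=0; on 'c' 0 → fail=4;  out ∅∪∅=∅
  n3('eea'): parent n2 fail=1; on 'a' 1→0 → fail=12;  out {0}∪∅={0}
  n6('cde'): parent n5 fail=18; on 'e' 18 → fail=19;  out ∅∪∅=∅
  n8('eec'): parent n2 fail=1; on 'c' 1→0 → fail=4;  out ∅∪∅=∅
  n14('aba'): parent n13 fail=15; on 'a' 15→0 → fail=12;  out {3}∪∅={3}
  n17('bed'): parent n16 fail=1; on 'd' 1→0 → fail=18;  out {4}∪∅={4}
  n20('dec'): parent n19 fail=1; on 'c' 1→0 → fail=4;  out ∅∪∅=∅
  n24('ccb'): parent n23 fail=4; on 'b' 4→0 → fail=15;  out {6}∪∅={6}
  n7('cdee'): parent n6 fail=19; on 'e' 19→1 → fail=2;  out {1}∪∅={1}
  n9('eece'): parent n8 fail=4; on 'e' 4→0 → fail=1;  out ∅∪∅=∅
  n21('decc'): parent n20 fail=4; on 'c' 4 → fail=23;  out ∅∪∅=∅
  n10('eecee'): parent n9 fail=1; on 'e' 1 → fail=2;  out ∅∪∅=∅
  n22('deccb'): parent n21 fail=23; on 'b' 23 → fail=24;  out {5}∪{6}={5,6}
  n11('eeceeb'): parent n10 fail=2; on 'b' 2→1→0 → fail=15;  out {2}∪∅={2}

Text stream:
[0] read 'b'  n0⇒n15
[1] read 'a'  n15⇒n12 (fail-walked)
[2] read 'c'  n12⇒n4 (fail-walked)
[3] read 'a'  n4⇒n12 (fail-walked)
[4] read 'c'  n12⇒n4 (fail-walked)
[5] read 'd'  n4⇒n5
[6] read 'e'  n5⇒n6
[7] read 'c'  n6⇒n20 (fail-walked)
[8] read 'c'  n20⇒n21
[9] read 'b'  n21⇒n22  → match P5@[5:9],P6@[7:9]
[10] read 'd'  n22⇒n18 (fail-walked)
[11] read 'e'  n18⇒n19
[12] read 'c'  n19⇒n20
[13] read 'c'  n20⇒n21
[14] read 'b'  n21⇒n22  → match P5@[10:14],P6@[12:14]
[15] read 'd'  n22⇒n18 (fail-walked)
[16] read 'c'  n18⇒n4 (fail-walked)
[17] read 'd'  n4⇒n5
[18] read 'e'  n5⇒n6
[19] read 'e'  n6⇒n7  → match P1@[16:19]
[20] read 'b'  n7⇒n15 (fail-walked)
[21] read 'e'  n15⇒n16

All matches (sorted): [[9,5],[9,6],[14,5],[14,6],[19,1]]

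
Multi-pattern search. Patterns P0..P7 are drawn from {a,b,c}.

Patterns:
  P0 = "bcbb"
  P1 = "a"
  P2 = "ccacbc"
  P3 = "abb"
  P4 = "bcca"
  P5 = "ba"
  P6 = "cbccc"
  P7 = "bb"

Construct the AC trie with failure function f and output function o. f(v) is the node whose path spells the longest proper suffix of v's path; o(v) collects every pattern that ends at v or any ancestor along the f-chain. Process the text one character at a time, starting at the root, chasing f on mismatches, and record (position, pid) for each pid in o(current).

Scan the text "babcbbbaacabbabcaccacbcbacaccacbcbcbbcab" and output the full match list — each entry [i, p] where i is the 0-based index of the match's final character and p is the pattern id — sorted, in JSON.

Construct AC machine:
Trie (insert patterns):
  n0 'ε': a→5 b→1 c→6
  n1 'b': a→16 b→21 c→2
  n2 'bc': b→3 c→14
  n3 'bcb': b→4
  n4 'bcbb': ·  ←P0
  n5 'a': b→12  ←P1
  n6 'c': b→17 c→7
  n7 'cc': a→8
  n8 'cca': c→9
  n9 'ccac': b→10
  n10 'ccacb': c→11
  n11 'ccacbc': ·  ←P2
  n12 'ab': b→13
  n13 'abb': ·  ←P3
  n14 'bcc': a→15
  n15 'bcca': ·  ←P4
  n16 'ba': ·  ←P5
  n17 'cb': c→18
  n18 'cbc': c→19
  n19 'cbcc': c→20
  n20 'cbccc': ·  ←P6
  n21 'bb': ·  ←P7

BFS fail/out derivation:
  fail(1) 'b': from fail(0)=0 chase 'b': 0 ⇒ 0;  out=∅∪out(0)=∅
  fail(5) 'a': from fail(0)=0 chase 'a': 0 ⇒ 0;  out={1}∪out(0)={1}
  fail(6) 'c': from fail(0)=0 chase 'c': 0 ⇒ 0;  out=∅∪out(0)=∅
  fail(2) 'bc': from fail(1)=0 chase 'c': 0 ⇒ 6;  out=∅∪out(6)=∅
  fail(7) 'cc': from fail(6)=0 chase 'c': 0 ⇒ 6;  out=∅∪out(6)=∅
  fail(12) 'ab': from fail(5)=0 chase 'b': 0 ⇒ 1;  out=∅∪out(1)=∅
  fail(16) 'ba': from fail(1)=0 chase 'a': 0 ⇒ 5;  out={5}∪out(5)={1,5}
  fail(17) 'cb': from fail(6)=0 chase 'b': 0 ⇒ 1;  out=∅∪out(1)=∅
  fail(21) 'bb': from fail(1)=0 chase 'b': 0 ⇒ 1;  out={7}∪out(1)={7}
  fail(3) 'bcb': from fail(2)=6 chase 'b': 6 ⇒ 17;  out=∅∪out(17)=∅
  fail(8) 'cca': from fail(7)=6 chase 'a': 6→0 ⇒ 5;  out=∅∪out(5)={1}
  fail(13) 'abb': from fail(12)=1 chase 'b': 1 ⇒ 21;  out={3}∪out(21)={3,7}
  fail(14) 'bcc': from fail(2)=6 chase 'c': 6 ⇒ 7;  out=∅∪out(7)=∅
  fail(18) 'cbc': from fail(17)=1 chase 'c': 1 ⇒ 2;  out=∅∪out(2)=∅
  fail(4) 'bcbb': from fail(3)=17 chase 'b': 17→1 ⇒ 21;  out={0}∪out(21)={0,7}
  fail(9) 'ccac': from fail(8)=5 chase 'c': 5→0 ⇒ 6;  out=∅∪out(6)=∅
  fail(15) 'bcca': from fail(14)=7 chase 'a': 7 ⇒ 8;  out={4}∪out(8)={1,4}
  fail(19) 'cbcc': from fail(18)=2 chase 'c': 2 ⇒ 14;  out=∅∪out(14)=∅
  fail(10) 'ccacb': from fail(9)=6 chase 'b': 6 ⇒ 17;  out=∅∪out(17)=∅
  fail(20) 'cbccc': from fail(19)=14 chase 'c': 14→7→6 ⇒ 7;  out={6}∪out(7)={6}
  fail(11) 'ccacbc': from fail(10)=17 chase 'c': 17 ⇒ 18;  out={2}∪out(18)={2}

Scan:
[0] read 'b'  n0⇒n1
[1] read 'a'  n1⇒n16  ** P1@[1:1],P5@[0:1]
[2] read 'b'  n16⇒n12 ·f
[3] read 'c'  n12⇒n2 ·f
[4] read 'b'  n2⇒n3
[5] read 'b'  n3⇒n4  ** P0@[2:5],P7@[4:5]
[6] read 'b'  n4⇒n21 ·f  ** P7@[5:6]
[7] read 'a'  n21⇒n16 ·f  ** P1@[7:7],P5@[6:7]
[8] read 'a'  n16⇒n5 ·f  ** P1@[8:8]
[9] read 'c'  n5⇒n6 ·f
[10] read 'a'  n6⇒n5 ·f  ** P1@[10:10]
[11] read 'b'  n5⇒n12
[12] read 'b'  n12⇒n13  ** P3@[10:12],P7@[11:12]
[13] read 'a'  n13⇒n16 ·f  ** P1@[13:13],P5@[12:13]
[14] read 'b'  n16⇒n12 ·f
[15] read 'c'  n12⇒n2 ·f
[16] read 'a'  n2⇒n5 ·f  ** P1@[16:16]
[17] read 'c'  n5⇒n6 ·f
[18] read 'c'  n6⇒n7
[19] read 'a'  n7⇒n8  ** P1@[19:19]
[20] read 'c'  n8⇒n9
[21] read 'b'  n9⇒n10
[22] read 'c'  n10⇒n11  ** P2@[17:22]
[23] read 'b'  n11⇒n3 ·f
[24] read 'a'  n3⇒n16 ·f  ** P1@[24:24],P5@[23:24]
[25] read 'c'  n16⇒n6 ·f
[26] read 'a'  n6⇒n5 ·f  ** P1@[26:26]
[27] read 'c'  n5⇒n6 ·f
[28] read 'c'  n6⇒n7
[29] read 'a'  n7⇒n8  ** P1@[29:29]
[30] read 'c'  n8⇒n9
[31] read 'b'  n9⇒n10
[32] read 'c'  n10⇒n11  ** P2@[27:32]
[33] read 'b'  n11⇒n3 ·f
[34] read 'c'  n3⇒n18 ·f
[35] read 'b'  n18⇒n3 ·f
[36] read 'b'  n3⇒n4  ** P0@[33:36],P7@[35:36]
[37] read 'c'  n4⇒n2 ·f
[38] read 'a'  n2⇒n5 ·f  ** P1@[38:38]
[39] read 'b'  n5⇒n12

All matches (sorted): [[1,1],[1,5],[5,0],[5,7],[6,7],[7,1],[7,5],[8,1],[10,1],[12,3],[12,7],[13,1],[13,5],[16,1],[19,1],[22,2],[24,1],[24,5],[26,1],[29,1],[32,2],[36,0],[36,7],[38,1]]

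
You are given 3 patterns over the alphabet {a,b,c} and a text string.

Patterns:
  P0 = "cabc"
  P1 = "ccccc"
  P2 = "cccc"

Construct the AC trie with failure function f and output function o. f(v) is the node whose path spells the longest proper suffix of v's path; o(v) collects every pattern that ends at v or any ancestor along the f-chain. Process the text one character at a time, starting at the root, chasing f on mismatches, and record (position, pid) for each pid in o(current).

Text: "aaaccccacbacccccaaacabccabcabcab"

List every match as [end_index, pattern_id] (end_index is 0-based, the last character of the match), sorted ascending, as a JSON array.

Construct AC machine:
Trie (insert patterns):
  0='ε' goto c→1
  1='c' goto a→2 c→5
  2='ca' goto b→3
  3='cab' goto c→4
  4='cabc' goto ·  [P0 ends]
  5='cc' goto c→6
  6='ccc' goto c→7
  7='cccc' goto c→8  [P2 ends]
  8='ccccc' goto ·  [P1 ends]

BFS fail/out derivation:
  fail(1) 'c': from fail(0)=0 chase 'c': 0 ⇒ 0;  out=∅∪out(0)=∅
  fail(2) 'ca': from fail(1)=0 chase 'a': 0 ⇒ 0;  out=∅∪out(0)=∅
  fail(5) 'cc': from fail(1)=0 chase 'c': 0 ⇒ 1;  out=∅∪out(1)=∅
  fail(3) 'cab': from fail(2)=0 chase 'b': 0 ⇒ 0;  out=∅∪out(0)=∅
  fail(6) 'ccc': from fail(5)=1 chase 'c': 1 ⇒ 5;  out=∅∪out(5)=∅
  fail(4) 'cabc': from fail(3)=0 chase 'c': 0 ⇒ 1;  out={0}∪out(1)={0}
  fail(7) 'cccc': from fail(6)=5 chase 'c': 5 ⇒ 6;  out={2}∪out(6)={2}
  fail(8) 'ccccc': from fail(7)=6 chase 'c': 6 ⇒ 7;  out={1}∪out(7)={1,2}

Text stream:
pos 0 'a': at 0
pos 1 'a': at 0
pos 2 'a': at 0
pos 3 'c': at 1
pos 4 'c': at 5
pos 5 'c': at 6
pos 6 'c': at 7  emit P2@[3:6]
pos 7 'a': at 2 (via fail)
pos 8 'c': at 1 (via fail)
pos 9 'b': at 0 (via fail)
pos 10 'a': at 0
pos 11 'c': at 1
pos 12 'c': at 5
pos 13 'c': at 6
pos 14 'c': at 7  emit P2@[11:14]
pos 15 'c': at 8  emit P1@[11:15],P2@[12:15]
pos 16 'a': at 2 (via fail)
pos 17 'a': at 0 (via fail)
pos 18 'a': at 0
pos 19 'c': at 1
pos 20 'a': at 2
pos 21 'b': at 3
pos 22 'c': at 4  emit P0@[19:22]
pos 23 'c': at 5 (via fail)
pos 24 'a': at 2 (via fail)
pos 25 'b': at 3
pos 26 'c': at 4  emit P0@[23:26]
pos 27 'a': at 2 (via fail)
pos 28 'b': at 3
pos 29 'c': at 4  emit P0@[26:29]
pos 30 'a': at 2 (via fail)
pos 31 'b': at 3

Result: [[6,2],[14,2],[15,1],[15,2],[22,0],[26,0],[29,0]]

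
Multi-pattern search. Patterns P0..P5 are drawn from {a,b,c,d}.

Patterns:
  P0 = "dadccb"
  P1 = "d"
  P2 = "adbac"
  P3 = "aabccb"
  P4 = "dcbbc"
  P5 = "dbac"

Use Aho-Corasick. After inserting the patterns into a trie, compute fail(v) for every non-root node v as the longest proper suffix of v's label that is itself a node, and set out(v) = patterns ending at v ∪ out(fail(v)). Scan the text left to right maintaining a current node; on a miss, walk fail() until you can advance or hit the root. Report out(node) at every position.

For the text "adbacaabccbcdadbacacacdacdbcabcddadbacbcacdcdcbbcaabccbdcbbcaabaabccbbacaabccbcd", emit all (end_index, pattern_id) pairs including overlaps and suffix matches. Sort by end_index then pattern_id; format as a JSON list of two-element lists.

Build automaton:
Trie nodes:
  n0 'ε': a→7 d→1
  n1 'd': a→2 b→21 c→17  ←P1
  n2 'da': d→3
  n3 'dad': c→4
  n4 'dadc': c→5
  n5 'dadcc': b→6
  n6 'dadccb': ·  ←P0
  n7 'a': a→12 d→8
  n8 'ad': b→9
  n9 'adb': a→10
  n10 'adba': c→11
  n11 'adbac': ·  ←P2
  n12 'aa': b→13
  n13 'aab': c→14
  n14 'aabc': c→15
  n15 'aabcc': b→16
  n16 'aabccb': ·  ←P3
  n17 'dc': b→18
  n18 'dcb': b→19
  n19 'dcbb': c→20
  n20 'dcbbc': ·  ←P4
  n21 'db': a→22
  n22 'dba': c→23
  n23 'dbac': ·  ←P5

BFS fail/out derivation:
  fail(1) 'd': from fail(0)=0 chase 'd': 0 ⇒ 0;  out={1}∪out(0)={1}
  fail(7) 'a': from fail(0)=0 chase 'a': 0 ⇒ 0;  out=∅∪out(0)=∅
  fail(2) 'da': from fail(1)=0 chase 'a': 0 ⇒ 7;  out=∅∪out(7)=∅
  fail(8) 'ad': from fail(7)=0 chase 'd': 0 ⇒ 1;  out=∅∪out(1)={1}
  fail(12) 'aa': from fail(7)=0 chase 'a': 0 ⇒ 7;  out=∅∪out(7)=∅
  fail(17) 'dc': from fail(1)=0 chase 'c': 0 ⇒ 0;  out=∅∪out(0)=∅
  fail(21) 'db': from fail(1)=0 chase 'b': 0 ⇒ 0;  out=∅∪out(0)=∅
  fail(3) 'dad': from fail(2)=7 chase 'd': 7 ⇒ 8;  out=∅∪out(8)={1}
  fail(9) 'adb': from fail(8)=1 chase 'b': 1 ⇒ 21;  out=∅∪out(21)=∅
  fail(13) 'aab': from fail(12)=7 chase 'b': 7→0 ⇒ 0;  out=∅∪out(0)=∅
  fail(18) 'dcb': from fail(17)=0 chase 'b': 0 ⇒ 0;  out=∅∪out(0)=∅
  fail(22) 'dba': from fail(21)=0 chase 'a': 0 ⇒ 7;  out=∅∪out(7)=∅
  fail(4) 'dadc': from fail(3)=8 chase 'c': 8→1 ⇒ 17;  out=∅∪out(17)=∅
  fail(10) 'adba': from fail(9)=21 chase 'a': 21 ⇒ 22;  out=∅∪out(22)=∅
  fail(14) 'aabc': from fail(13)=0 chase 'c': 0 ⇒ 0;  out=∅∪out(0)=∅
  fail(19) 'dcbb': from fail(18)=0 chase 'b': 0 ⇒ 0;  out=∅∪out(0)=∅
  fail(23) 'dbac': from fail(22)=7 chase 'c': 7→0 ⇒ 0;  out={5}∪out(0)={5}
  fail(5) 'dadcc': from fail(4)=17 chase 'c': 17→0 ⇒ 0;  out=∅∪out(0)=∅
  fail(11) 'adbac': from fail(10)=22 chase 'c': 22 ⇒ 23;  out={2}∪out(23)={2,5}
  fail(15) 'aabcc': from fail(14)=0 chase 'c': 0 ⇒ 0;  out=∅∪out(0)=∅
  fail(20) 'dcbbc': from fail(19)=0 chase 'c': 0 ⇒ 0;  out={4}∪out(0)={4}
  fail(6) 'dadccb': from fail(5)=0 chase 'b': 0 ⇒ 0;  out={0}∪out(0)={0}
  fail(16) 'aabccb': from fail(15)=0 chase 'b': 0 ⇒ 0;  out={3}∪out(0)={3}

Text stream:
[0] read 'a'  n0⇒n7
[1] read 'd'  n7⇒n8  → match P1@[1:1]
[2] read 'b'  n8⇒n9
[3] read 'a'  n9⇒n10
[4] read 'c'  n10⇒n11  → match P2@[0:4],P5@[1:4]
[5] read 'a'  n11⇒n7 (via fail)
[6] read 'a'  n7⇒n12
[7] read 'b'  n12⇒n13
[8] read 'c'  n13⇒n14
[9] read 'c'  n14⇒n15
[10] read 'b'  n15⇒n16  → match P3@[5:10]
[11] read 'c'  n16⇒n0 (via fail)
[12] read 'd'  n0⇒n1  → match P1@[12:12]
[13] read 'a'  n1⇒n2
[14] read 'd'  n2⇒n3  → match P1@[14:14]
[15] read 'b'  n3⇒n9 (via fail)
[16] read 'a'  n9⇒n10
[17] read 'c'  n10⇒n11  → match P2@[13:17],P5@[14:17]
[18] read 'a'  n11⇒n7 (via fail)
[19] read 'c'  n7⇒n0 (via fail)
[20] read 'a'  n0⇒n7
[21] read 'c'  n7⇒n0 (via fail)
[22] read 'd'  n0⇒n1  → match P1@[22:22]
[23] read 'a'  n1⇒n2
[24] read 'c'  n2⇒n0 (via fail)
[25] read 'd'  n0⇒n1  → match P1@[25:25]
[26] read 'b'  n1⇒n21
[27] read 'c'  n21⇒n0 (via fail)
[28] read 'a'  n0⇒n7
[29] read 'b'  n7⇒n0 (via fail)
[30] read 'c'  n0⇒n0
[31] read 'd'  n0⇒n1  → match P1@[31:31]
[32] read 'd'  n1⇒n1 (via fail)  → match P1@[32:32]
[33] read 'a'  n1⇒n2
[34] read 'd'  n2⇒n3  → match P1@[34:34]
[35] read 'b'  n3⇒n9 (via fail)
[36] read 'a'  n9⇒n10
[37] read 'c'  n10⇒n11  → match P2@[33:37],P5@[34:37]
[38] read 'b'  n11⇒n0 (via fail)
[39] read 'c'  n0⇒n0
[40] read 'a'  n0⇒n7
[41] read 'c'  n7⇒n0 (via fail)
[42] read 'd'  n0⇒n1  → match P1@[42:42]
[43] read 'c'  n1⇒n17
[44] read 'd'  n17⇒n1 (via fail)  → match P1@[44:44]
[45] read 'c'  n1⇒n17
[46] read 'b'  n17⇒n18
[47] read 'b'  n18⇒n19
[48] read 'c'  n19⇒n20  → match P4@[44:48]
[49] read 'a'  n20⇒n7 (via fail)
[50] read 'a'  n7⇒n12
[51] read 'b'  n12⇒n13
[52] read 'c'  n13⇒n14
[53] read 'c'  n14⇒n15
[54] read 'b'  n15⇒n16  → match P3@[49:54]
[55] read 'd'  n16⇒n1 (via fail)  → match P1@[55:55]
[56] read 'c'  n1⇒n17
[57] read 'b'  n17⇒n18
[58] read 'b'  n18⇒n19
[59] read 'c'  n19⇒n20  → match P4@[55:59]
[60] read 'a'  n20⇒n7 (via fail)
[61] read 'a'  n7⇒n12
[62] read 'b'  n12⇒n13
[63] read 'a'  n13⇒n7 (via fail)
[64] read 'a'  n7⇒n12
[65] read 'b'  n12⇒n13
[66] read 'c'  n13⇒n14
[67] read 'c'  n14⇒n15
[68] read 'b'  n15⇒n16  → match P3@[63:68]
[69] read 'b'  n16⇒n0 (via fail)
[70] read 'a'  n0⇒n7
[71] read 'c'  n7⇒n0 (via fail)
[72] read 'a'  n0⇒n7
[73] read 'a'  n7⇒n12
[74] read 'b'  n12⇒n13
[75] read 'c'  n13⇒n14
[76] read 'c'  n14⇒n15
[77] read 'b'  n15⇒n16  → match P3@[72:77]
[78] read 'c'  n16⇒n0 (via fail)
[79] read 'd'  n0⇒n1  → match P1@[79:79]

Matches: [[1,1],[4,2],[4,5],[10,3],[12,1],[14,1],[17,2],[17,5],[22,1],[25,1],[31,1],[32,1],[34,1],[37,2],[37,5],[42,1],[44,1],[48,4],[54,3],[55,1],[59,4],[68,3],[77,3],[79,1]]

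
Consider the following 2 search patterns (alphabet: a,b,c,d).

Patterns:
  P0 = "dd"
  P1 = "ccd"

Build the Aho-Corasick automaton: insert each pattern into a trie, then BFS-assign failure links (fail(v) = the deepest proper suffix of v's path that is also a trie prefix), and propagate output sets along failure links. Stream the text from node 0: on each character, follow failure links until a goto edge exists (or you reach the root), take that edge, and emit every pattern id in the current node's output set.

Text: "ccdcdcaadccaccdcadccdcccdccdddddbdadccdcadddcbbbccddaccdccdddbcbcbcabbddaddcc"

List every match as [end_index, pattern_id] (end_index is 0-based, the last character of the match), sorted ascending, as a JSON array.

Construct AC machine:
Trie nodes:
  0='ε' goto c→3 d→1
  1='d' goto d→2
  2='dd' goto ·  ←P0
  3='c' goto c→4
  4='cc' goto d→5
  5='ccd' goto ·  ←P1

BFS fail/out derivation:
  n1('d'): parent n0 fail=0; on 'd' 0 → fail=0;  out ∅∪∅=∅
  n3('c'): parent n0 fail=0; on 'c' 0 → fail=0;  out ∅∪∅=∅
  n2('dd'): parent n1 fail=0; on 'd' 0 → fail=1;  out {0}∪∅={0}
  n4('cc'): parent n3 fail=0; on 'c' 0 → fail=3;  out ∅∪∅=∅
  n5('ccd'): parent n4 fail=3; on 'd' 3→0 → fail=1;  out {1}∪∅={1}

Scan:
i=0 'c': node 0→3
i=1 'c': node 3→4
i=2 'd': node 4→5  → match P1@[0:2]
i=3 'c': node 5→3 (via fail)
i=4 'd': node 3→1 (via fail)
i=5 'c': node 1→3 (via fail)
i=6 'a': node 3→0 (via fail)
i=7 'a': node 0→0
i=8 'd': node 0→1
i=9 'c': node 1→3 (via fail)
i=10 'c': node 3→4
i=11 'a': node 4→0 (via fail)
i=12 'c': node 0→3
i=13 'c': node 3→4
i=14 'd': node 4→5  → match P1@[12:14]
i=15 'c': node 5→3 (via fail)
i=16 'a': node 3→0 (via fail)
i=17 'd': node 0→1
i=18 'c': node 1→3 (via fail)
i=19 'c': node 3→4
i=20 'd': node 4→5  → match P1@[18:20]
i=21 'c': node 5→3 (via fail)
i=22 'c': node 3→4
i=23 'c': node 4→4 (via fail)
i=24 'd': node 4→5  → match P1@[22:24]
i=25 'c': node 5→3 (via fail)
i=26 'c': node 3→4
i=27 'd': node 4→5  → match P1@[25:27]
i=28 'd': node 5→2 (via fail)  → match P0@[27:28]
i=29 'd': node 2→2 (via fail)  → match P0@[28:29]
i=30 'd': node 2→2 (via fail)  → match P0@[29:30]
i=31 'd': node 2→2 (via fail)  → match P0@[30:31]
i=32 'b': node 2→0 (via fail)
i=33 'd': node 0→1
i=34 'a': node 1→0 (via fail)
i=35 'd': node 0→1
i=36 'c': node 1→3 (via fail)
i=37 'c': node 3→4
i=38 'd': node 4→5  → match P1@[36:38]
i=39 'c': node 5→3 (via fail)
i=40 'a': node 3→0 (via fail)
i=41 'd': node 0→1
i=42 'd': node 1→2  → match P0@[41:42]
i=43 'd': node 2→2 (via fail)  → match P0@[42:43]
i=44 'c': node 2→3 (via fail)
i=45 'b': node 3→0 (via fail)
i=46 'b': node 0→0
i=47 'b': node 0→0
i=48 'c': node 0→3
i=49 'c': node 3→4
i=50 'd': node 4→5  → match P1@[48:50]
i=51 'd': node 5→2 (via fail)  → match P0@[50:51]
i=52 'a': node 2→0 (via fail)
i=53 'c': node 0→3
i=54 'c': node 3→4
i=55 'd': node 4→5  → match P1@[53:55]
i=56 'c': node 5→3 (via fail)
i=57 'c': node 3→4
i=58 'd': node 4→5  → match P1@[56:58]
i=59 'd': node 5→2 (via fail)  → match P0@[58:59]
i=60 'd': node 2→2 (via fail)  → match P0@[59:60]
i=61 'b': node 2→0 (via fail)
i=62 'c': node 0→3
i=63 'b': node 3→0 (via fail)
i=64 'c': node 0→3
i=65 'b': node 3→0 (via fail)
i=66 'c': node 0→3
i=67 'a': node 3→0 (via fail)
i=68 'b': node 0→0
i=69 'b': node 0→0
i=70 'd': node 0→1
i=71 'd': node 1→2  → match P0@[70:71]
i=72 'a': node 2→0 (via fail)
i=73 'd': node 0→1
i=74 'd': node 1→2  → match P0@[73:74]
i=75 'c': node 2→3 (via fail)
i=76 'c': node 3→4

All matches (sorted): [[2,1],[14,1],[20,1],[24,1],[27,1],[28,0],[29,0],[30,0],[31,0],[38,1],[42,0],[43,0],[50,1],[51,0],[55,1],[58,1],[59,0],[60,0],[71,0],[74,0]]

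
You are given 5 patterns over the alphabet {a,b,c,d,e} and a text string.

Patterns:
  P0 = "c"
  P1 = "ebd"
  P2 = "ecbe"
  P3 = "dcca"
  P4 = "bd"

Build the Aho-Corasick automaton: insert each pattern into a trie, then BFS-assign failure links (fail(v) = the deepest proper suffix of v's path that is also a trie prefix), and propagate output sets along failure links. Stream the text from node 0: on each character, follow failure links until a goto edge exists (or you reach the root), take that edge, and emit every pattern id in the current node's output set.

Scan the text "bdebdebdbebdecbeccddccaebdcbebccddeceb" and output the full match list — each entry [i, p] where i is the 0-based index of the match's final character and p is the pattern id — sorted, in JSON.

Construct AC machine:
Trie (insert patterns):
  0='ε' goto b→12 c→1 d→8 e→2
  1='c' goto ·  ←P0
  2='e' goto b→3 c→5
  3='eb' goto d→4
  4='ebd' goto ·  ←P1
  5='ec' goto b→6
  6='ecb' goto e→7
  7='ecbe' goto ·  ←P2
  8='d' goto c→9
  9='dc' goto c→10
  10='dcc' goto a→11
  11='dcca' goto ·  ←P3
  12='b' goto d→13
  13='bd' goto ·  ←P4

Failure links (BFS by depth):
  fail(1) 'c': from fail(0)=0 chase 'c': 0 ⇒ 0;  out={0}∪out(0)={0}
  fail(2) 'e': from fail(0)=0 chase 'e': 0 ⇒ 0;  out=∅∪out(0)=∅
  fail(8) 'd': from fail(0)=0 chase 'd': 0 ⇒ 0;  out=∅∪out(0)=∅
  fail(12) 'b': from fail(0)=0 chase 'b': 0 ⇒ 0;  out=∅∪out(0)=∅
  fail(3) 'eb': from fail(2)=0 chase 'b': 0 ⇒ 12;  out=∅∪out(12)=∅
  fail(5) 'ec': from fail(2)=0 chase 'c': 0 ⇒ 1;  out=∅∪out(1)={0}
  fail(9) 'dc': from fail(8)=0 chase 'c': 0 ⇒ 1;  out=∅∪out(1)={0}
  fail(13) 'bd': from fail(12)=0 chase 'd': 0 ⇒ 8;  out={4}∪out(8)={4}
  fail(4) 'ebd': from fail(3)=12 chase 'd': 12 ⇒ 13;  out={1}∪out(13)={1,4}
  fail(6) 'ecb': from fail(5)=1 chase 'b': 1→0 ⇒ 12;  out=∅∪out(12)=∅
  fail(10) 'dcc': from fail(9)=1 chase 'c': 1→0 ⇒ 1;  out=∅∪out(1)={0}
  fail(7) 'ecbe': from fail(6)=12 chase 'e': 12→0 ⇒ 2;  out={2}∪out(2)={2}
  fail(11) 'dcca': from fail(10)=1 chase 'a': 1→0 ⇒ 0;  out={3}∪out(0)={3}

Run:
i=0 'b': node 0→12
i=1 'd': node 12→13  ** P4@[0:1]
i=2 'e': node 13→2 (via fail)
i=3 'b': node 2→3
i=4 'd': node 3→4  ** P1@[2:4],P4@[3:4]
i=5 'e': node 4→2 (via fail)
i=6 'b': node 2→3
i=7 'd': node 3→4  ** P1@[5:7],P4@[6:7]
i=8 'b': node 4→12 (via fail)
i=9 'e': node 12→2 (via fail)
i=10 'b': node 2→3
i=11 'd': node 3→4  ** P1@[9:11],P4@[10:11]
i=12 'e': node 4→2 (via fail)
i=13 'c': node 2→5  ** P0@[13:13]
i=14 'b': node 5→6
i=15 'e': node 6→7  ** P2@[12:15]
i=16 'c': node 7→5 (via fail)  ** P0@[16:16]
i=17 'c': node 5→1 (via fail)  ** P0@[17:17]
i=18 'd': node 1→8 (via fail)
i=19 'd': node 8→8 (via fail)
i=20 'c': node 8→9  ** P0@[20:20]
i=21 'c': node 9→10  ** P0@[21:21]
i=22 'a': node 10→11  ** P3@[19:22]
i=23 'e': node 11→2 (via fail)
i=24 'b': node 2→3
i=25 'd': node 3→4  ** P1@[23:25],P4@[24:25]
i=26 'c': node 4→9 (via fail)  ** P0@[26:26]
i=27 'b': node 9→12 (via fail)
i=28 'e': node 12→2 (via fail)
i=29 'b': node 2→3
i=30 'c': node 3→1 (via fail)  ** P0@[30:30]
i=31 'c': node 1→1 (via fail)  ** P0@[31:31]
i=32 'd': node 1→8 (via fail)
i=33 'd': node 8→8 (via fail)
i=34 'e': node 8→2 (via fail)
i=35 'c': node 2→5  ** P0@[35:35]
i=36 'e': node 5→2 (via fail)
i=37 'b': node 2→3

Result: [[1,4],[4,1],[4,4],[7,1],[7,4],[11,1],[11,4],[13,0],[15,2],[16,0],[17,0],[20,0],[21,0],[22,3],[25,1],[25,4],[26,0],[30,0],[31,0],[35,0]]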